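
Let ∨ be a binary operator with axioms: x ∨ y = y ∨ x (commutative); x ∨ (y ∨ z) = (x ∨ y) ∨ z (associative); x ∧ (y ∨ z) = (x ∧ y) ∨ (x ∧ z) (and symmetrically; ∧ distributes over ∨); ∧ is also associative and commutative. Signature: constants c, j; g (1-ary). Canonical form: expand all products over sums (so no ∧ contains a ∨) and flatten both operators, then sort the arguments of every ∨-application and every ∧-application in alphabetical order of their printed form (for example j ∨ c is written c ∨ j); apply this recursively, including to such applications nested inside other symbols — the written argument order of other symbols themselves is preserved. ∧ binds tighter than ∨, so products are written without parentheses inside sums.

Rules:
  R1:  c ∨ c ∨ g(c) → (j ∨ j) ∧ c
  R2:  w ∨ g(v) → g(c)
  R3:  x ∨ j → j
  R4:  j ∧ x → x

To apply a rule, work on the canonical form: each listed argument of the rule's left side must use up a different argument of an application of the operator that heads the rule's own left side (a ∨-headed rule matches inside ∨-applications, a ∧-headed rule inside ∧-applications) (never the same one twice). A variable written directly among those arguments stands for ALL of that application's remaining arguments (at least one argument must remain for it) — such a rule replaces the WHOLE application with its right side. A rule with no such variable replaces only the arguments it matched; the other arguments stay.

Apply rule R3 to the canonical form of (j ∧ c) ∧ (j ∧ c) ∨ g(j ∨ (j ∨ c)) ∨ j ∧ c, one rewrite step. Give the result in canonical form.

Canonical form:  c ∧ c ∧ j ∧ j ∨ c ∧ j ∨ g(c ∨ j ∨ j)
R3 matches:  uses j;  x := c ∨ j
The variable takes the whole remainder — replace the entire application.
New term:  c ∧ c ∧ j ∧ j ∨ c ∧ j ∨ g(j)

Answer: c ∧ c ∧ j ∧ j ∨ c ∧ j ∨ g(j)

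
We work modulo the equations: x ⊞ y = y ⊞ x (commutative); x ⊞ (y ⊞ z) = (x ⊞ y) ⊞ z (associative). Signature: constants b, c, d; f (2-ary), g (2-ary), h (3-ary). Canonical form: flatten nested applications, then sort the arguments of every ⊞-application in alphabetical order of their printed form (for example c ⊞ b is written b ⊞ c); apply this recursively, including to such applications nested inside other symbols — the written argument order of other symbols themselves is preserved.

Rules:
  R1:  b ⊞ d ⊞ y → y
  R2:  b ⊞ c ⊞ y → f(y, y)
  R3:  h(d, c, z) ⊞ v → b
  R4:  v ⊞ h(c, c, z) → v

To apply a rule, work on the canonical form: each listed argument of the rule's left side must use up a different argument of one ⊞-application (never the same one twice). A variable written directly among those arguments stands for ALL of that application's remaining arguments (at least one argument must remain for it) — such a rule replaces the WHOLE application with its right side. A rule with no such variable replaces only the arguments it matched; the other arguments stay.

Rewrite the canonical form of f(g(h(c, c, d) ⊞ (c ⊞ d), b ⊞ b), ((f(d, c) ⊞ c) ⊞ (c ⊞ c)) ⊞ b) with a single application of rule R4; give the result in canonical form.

Answer: f(g(c ⊞ d, b ⊞ b), b ⊞ c ⊞ c ⊞ c ⊞ f(d, c))

Derivation:
Canonical form:  f(g(c ⊞ d ⊞ h(c, c, d), b ⊞ b), b ⊞ c ⊞ c ⊞ c ⊞ f(d, c))
Apply R4:  consuming h(c, c, d);  v := c ⊞ d, z := d
Every leftover argument binds to the variable; the entire application is replaced.
Result:  f(g(c ⊞ d, b ⊞ b), b ⊞ c ⊞ c ⊞ c ⊞ f(d, c))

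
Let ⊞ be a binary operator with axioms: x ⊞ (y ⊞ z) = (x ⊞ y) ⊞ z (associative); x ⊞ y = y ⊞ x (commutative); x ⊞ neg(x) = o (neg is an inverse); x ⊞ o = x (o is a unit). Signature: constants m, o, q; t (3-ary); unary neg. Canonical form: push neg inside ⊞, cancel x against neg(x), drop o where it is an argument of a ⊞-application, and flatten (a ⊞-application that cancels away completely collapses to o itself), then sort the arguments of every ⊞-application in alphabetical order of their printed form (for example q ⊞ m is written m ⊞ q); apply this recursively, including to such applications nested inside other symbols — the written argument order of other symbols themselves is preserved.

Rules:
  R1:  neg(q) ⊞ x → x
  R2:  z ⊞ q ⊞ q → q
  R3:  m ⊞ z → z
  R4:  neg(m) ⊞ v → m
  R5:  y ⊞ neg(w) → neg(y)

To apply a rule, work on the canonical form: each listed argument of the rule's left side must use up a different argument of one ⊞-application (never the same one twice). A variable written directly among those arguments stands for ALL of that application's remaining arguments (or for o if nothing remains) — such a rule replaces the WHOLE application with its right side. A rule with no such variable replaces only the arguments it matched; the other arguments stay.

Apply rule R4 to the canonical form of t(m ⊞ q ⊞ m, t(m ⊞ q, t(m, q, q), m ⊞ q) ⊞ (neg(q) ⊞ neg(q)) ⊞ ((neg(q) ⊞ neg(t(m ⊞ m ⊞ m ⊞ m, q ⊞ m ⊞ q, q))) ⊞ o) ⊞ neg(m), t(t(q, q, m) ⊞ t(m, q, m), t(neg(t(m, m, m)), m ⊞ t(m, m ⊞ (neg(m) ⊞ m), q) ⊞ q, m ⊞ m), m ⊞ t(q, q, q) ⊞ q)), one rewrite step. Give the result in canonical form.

Answer: t(m ⊞ m ⊞ q, m, t(t(m, q, m) ⊞ t(q, q, m), t(neg(t(m, m, m)), m ⊞ q ⊞ t(m, m, q), m ⊞ m), m ⊞ q ⊞ t(q, q, q)))

Derivation:
Canonical form:  t(m ⊞ m ⊞ q, neg(m) ⊞ neg(q) ⊞ neg(q) ⊞ neg(q) ⊞ neg(t(m ⊞ m ⊞ m ⊞ m, m ⊞ q ⊞ q, q)) ⊞ t(m ⊞ q, t(m, q, q), m ⊞ q), t(t(m, q, m) ⊞ t(q, q, m), t(neg(t(m, m, m)), m ⊞ q ⊞ t(m, m, q), m ⊞ m), m ⊞ q ⊞ t(q, q, q)))
Match R4:  consume neg(m);  v := neg(q) ⊞ neg(q) ⊞ neg(q) ⊞ neg(t(m ⊞ m ⊞ m ⊞ m, m ⊞ q ⊞ q, q)) ⊞ t(m ⊞ q, t(m, q, q), m ⊞ q)
Every leftover argument binds to the variable; the entire application is replaced.
Giving:  t(m ⊞ m ⊞ q, m, t(t(m, q, m) ⊞ t(q, q, m), t(neg(t(m, m, m)), m ⊞ q ⊞ t(m, m, q), m ⊞ m), m ⊞ q ⊞ t(q, q, q)))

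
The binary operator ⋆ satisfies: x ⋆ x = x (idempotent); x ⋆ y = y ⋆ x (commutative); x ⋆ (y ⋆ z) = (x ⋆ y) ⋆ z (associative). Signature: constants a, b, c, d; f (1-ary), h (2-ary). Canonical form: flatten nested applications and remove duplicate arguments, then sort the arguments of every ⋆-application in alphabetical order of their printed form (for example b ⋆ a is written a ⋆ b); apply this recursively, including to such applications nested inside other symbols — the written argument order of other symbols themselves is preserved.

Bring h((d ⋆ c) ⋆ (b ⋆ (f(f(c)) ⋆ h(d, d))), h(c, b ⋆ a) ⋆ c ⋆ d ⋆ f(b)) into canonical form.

Work inside:  (d ⋆ c) ⋆ (b ⋆ (f(f(c)) ⋆ h(d, d)))
Merge nested applications:  d ⋆ c ⋆ b ⋆ f(f(c)) ⋆ h(d, d)
Sort:  b ⋆ c ⋆ d ⋆ f(f(c)) ⋆ h(d, d)
Reassemble:  h(b ⋆ c ⋆ d ⋆ f(f(c)) ⋆ h(d, d), c ⋆ d ⋆ f(b) ⋆ h(c, a ⋆ b))

Answer: h(b ⋆ c ⋆ d ⋆ f(f(c)) ⋆ h(d, d), c ⋆ d ⋆ f(b) ⋆ h(c, a ⋆ b))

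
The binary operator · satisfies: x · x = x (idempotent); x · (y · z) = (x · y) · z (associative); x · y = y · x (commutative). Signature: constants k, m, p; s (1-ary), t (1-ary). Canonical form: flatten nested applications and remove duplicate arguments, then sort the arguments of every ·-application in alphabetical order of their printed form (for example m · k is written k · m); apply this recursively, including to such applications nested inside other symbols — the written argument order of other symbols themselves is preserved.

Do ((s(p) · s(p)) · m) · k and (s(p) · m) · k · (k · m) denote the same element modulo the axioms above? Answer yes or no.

Left:  ((s(p) · s(p)) · m) · k
  Un-nest:  s(p) · s(p) · m · k
  Drop duplicates:  drop duplicate s(p)
  Sort arguments:  k · m · s(p)
Right:  (s(p) · m) · k · (k · m)
  Merge nested applications:  s(p) · m · k · k · m
  Idempotence:  drop duplicate k, m
  Sort arguments:  k · m · s(p)

Answer: yes — both canonical forms are k · m · s(p)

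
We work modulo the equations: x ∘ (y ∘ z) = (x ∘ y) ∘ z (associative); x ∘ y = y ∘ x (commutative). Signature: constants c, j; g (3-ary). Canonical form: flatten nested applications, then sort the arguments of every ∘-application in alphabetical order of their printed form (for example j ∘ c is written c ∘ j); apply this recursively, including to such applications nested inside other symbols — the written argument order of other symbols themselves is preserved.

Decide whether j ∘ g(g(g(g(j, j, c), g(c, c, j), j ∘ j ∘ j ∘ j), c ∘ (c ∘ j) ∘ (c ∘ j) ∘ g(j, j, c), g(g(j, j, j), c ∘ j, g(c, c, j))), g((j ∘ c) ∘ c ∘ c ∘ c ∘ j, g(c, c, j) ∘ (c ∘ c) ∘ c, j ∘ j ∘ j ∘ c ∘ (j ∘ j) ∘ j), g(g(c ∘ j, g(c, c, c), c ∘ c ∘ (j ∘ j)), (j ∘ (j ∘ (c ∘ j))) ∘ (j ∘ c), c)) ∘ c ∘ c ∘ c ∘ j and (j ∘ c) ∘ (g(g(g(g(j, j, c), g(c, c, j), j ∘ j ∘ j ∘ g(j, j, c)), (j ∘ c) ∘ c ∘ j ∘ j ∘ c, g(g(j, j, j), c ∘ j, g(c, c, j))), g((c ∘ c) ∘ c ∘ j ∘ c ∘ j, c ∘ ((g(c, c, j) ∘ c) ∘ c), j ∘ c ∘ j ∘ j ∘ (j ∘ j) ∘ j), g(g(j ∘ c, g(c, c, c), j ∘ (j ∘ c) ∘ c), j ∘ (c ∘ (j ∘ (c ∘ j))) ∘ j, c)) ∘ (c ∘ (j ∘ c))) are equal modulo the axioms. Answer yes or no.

Answer: no — c ∘ c ∘ c ∘ g(g(g(g(j, j, c), g(c, c, j), j ∘ j ∘ j ∘ j), c ∘ c ∘ c ∘ g(j, j, c) ∘ j ∘ j, g(g(j, j, j), c ∘ j, g(c, c, j))), g(c ∘ c ∘ c ∘ c ∘ j ∘ j, c ∘ c ∘ c ∘ g(c, c, j), c ∘ j ∘ j ∘ j ∘ j ∘ j ∘ j), g(g(c ∘ j, g(c, c, c), c ∘ c ∘ j ∘ j), c ∘ c ∘ j ∘ j ∘ j ∘ j, c)) ∘ j ∘ j vs c ∘ c ∘ c ∘ g(g(g(g(j, j, c), g(c, c, j), g(j, j, c) ∘ j ∘ j ∘ j), c ∘ c ∘ c ∘ j ∘ j ∘ j, g(g(j, j, j), c ∘ j, g(c, c, j))), g(c ∘ c ∘ c ∘ c ∘ j ∘ j, c ∘ c ∘ c ∘ g(c, c, j), c ∘ j ∘ j ∘ j ∘ j ∘ j ∘ j), g(g(c ∘ j, g(c, c, c), c ∘ c ∘ j ∘ j), c ∘ c ∘ j ∘ j ∘ j ∘ j, c)) ∘ j ∘ j

Derivation:
Left:  j ∘ g(g(g(g(j, j, c), g(c, c, j), j ∘ j ∘ j ∘ j), c ∘ (c ∘ j) ∘ (c ∘ j) ∘ g(j, j, c), g(g(j, j, j), c ∘ j, g(c, c, j))), g((j ∘ c) ∘ c ∘ c ∘ c ∘ j, g(c, c, j) ∘ (c ∘ c) ∘ c, j ∘ j ∘ j ∘ c ∘ (j ∘ j) ∘ j), g(g(c ∘ j, g(c, c, c), c ∘ c ∘ (j ∘ j)), (j ∘ (j ∘ (c ∘ j))) ∘ (j ∘ c), c)) ∘ c ∘ c ∘ c ∘ j
  Inside:  g(g(g(g(j, j, c), g(c, c, j), j ∘ j ∘ j ∘ j), c ∘ (c ∘ j) ∘ (c ∘ j) ∘ g(j, j, c), g(g(j, j, j), c ∘ j, g(c, c, j))), g((j ∘ c) ∘ c ∘ c ∘ c ∘ j, g(c, c, j) ∘ (c ∘ c) ∘ c, j ∘ j ∘ j ∘ c ∘ (j ∘ j) ∘ j), g(g(c ∘ j, g(c, c, c), c ∘ c ∘ (j ∘ j)), (j ∘ (j ∘ (c ∘ j))) ∘ (j ∘ c), c))  →  g(g(g(g(j, j, c), g(c, c, j), j ∘ j ∘ j ∘ j), c ∘ c ∘ c ∘ g(j, j, c) ∘ j ∘ j, g(g(j, j, j), c ∘ j, g(c, c, j))), g(c ∘ c ∘ c ∘ c ∘ j ∘ j, c ∘ c ∘ c ∘ g(c, c, j), c ∘ j ∘ j ∘ j ∘ j ∘ j ∘ j), g(g(c ∘ j, g(c, c, c), c ∘ c ∘ j ∘ j), c ∘ c ∘ j ∘ j ∘ j ∘ j, c))
  Sort:  c ∘ c ∘ c ∘ g(g(g(g(j, j, c), g(c, c, j), j ∘ j ∘ j ∘ j), c ∘ c ∘ c ∘ g(j, j, c) ∘ j ∘ j, g(g(j, j, j), c ∘ j, g(c, c, j))), g(c ∘ c ∘ c ∘ c ∘ j ∘ j, c ∘ c ∘ c ∘ g(c, c, j), c ∘ j ∘ j ∘ j ∘ j ∘ j ∘ j), g(g(c ∘ j, g(c, c, c), c ∘ c ∘ j ∘ j), c ∘ c ∘ j ∘ j ∘ j ∘ j, c)) ∘ j ∘ j
Right:  (j ∘ c) ∘ (g(g(g(g(j, j, c), g(c, c, j), j ∘ j ∘ j ∘ g(j, j, c)), (j ∘ c) ∘ c ∘ j ∘ j ∘ c, g(g(j, j, j), c ∘ j, g(c, c, j))), g((c ∘ c) ∘ c ∘ j ∘ c ∘ j, c ∘ ((g(c, c, j) ∘ c) ∘ c), j ∘ c ∘ j ∘ j ∘ (j ∘ j) ∘ j), g(g(j ∘ c, g(c, c, c), j ∘ (j ∘ c) ∘ c), j ∘ (c ∘ (j ∘ (c ∘ j))) ∘ j, c)) ∘ (c ∘ (j ∘ c)))
  Flatten:  j ∘ c ∘ g(g(g(g(j, j, c), g(c, c, j), j ∘ j ∘ j ∘ g(j, j, c)), (j ∘ c) ∘ c ∘ j ∘ j ∘ c, g(g(j, j, j), c ∘ j, g(c, c, j))), g((c ∘ c) ∘ c ∘ j ∘ c ∘ j, c ∘ ((g(c, c, j) ∘ c) ∘ c), j ∘ c ∘ j ∘ j ∘ (j ∘ j) ∘ j), g(g(j ∘ c, g(c, c, c), j ∘ (j ∘ c) ∘ c), j ∘ (c ∘ (j ∘ (c ∘ j))) ∘ j, c)) ∘ c ∘ j ∘ c
  Canonicalize subterm:  g(g(g(g(j, j, c), g(c, c, j), j ∘ j ∘ j ∘ g(j, j, c)), (j ∘ c) ∘ c ∘ j ∘ j ∘ c, g(g(j, j, j), c ∘ j, g(c, c, j))), g((c ∘ c) ∘ c ∘ j ∘ c ∘ j, c ∘ ((g(c, c, j) ∘ c) ∘ c), j ∘ c ∘ j ∘ j ∘ (j ∘ j) ∘ j), g(g(j ∘ c, g(c, c, c), j ∘ (j ∘ c) ∘ c), j ∘ (c ∘ (j ∘ (c ∘ j))) ∘ j, c))  →  g(g(g(g(j, j, c), g(c, c, j), g(j, j, c) ∘ j ∘ j ∘ j), c ∘ c ∘ c ∘ j ∘ j ∘ j, g(g(j, j, j), c ∘ j, g(c, c, j))), g(c ∘ c ∘ c ∘ c ∘ j ∘ j, c ∘ c ∘ c ∘ g(c, c, j), c ∘ j ∘ j ∘ j ∘ j ∘ j ∘ j), g(g(c ∘ j, g(c, c, c), c ∘ c ∘ j ∘ j), c ∘ c ∘ j ∘ j ∘ j ∘ j, c))
  Sort:  c ∘ c ∘ c ∘ g(g(g(g(j, j, c), g(c, c, j), g(j, j, c) ∘ j ∘ j ∘ j), c ∘ c ∘ c ∘ j ∘ j ∘ j, g(g(j, j, j), c ∘ j, g(c, c, j))), g(c ∘ c ∘ c ∘ c ∘ j ∘ j, c ∘ c ∘ c ∘ g(c, c, j), c ∘ j ∘ j ∘ j ∘ j ∘ j ∘ j), g(g(c ∘ j, g(c, c, c), c ∘ c ∘ j ∘ j), c ∘ c ∘ j ∘ j ∘ j ∘ j, c)) ∘ j ∘ j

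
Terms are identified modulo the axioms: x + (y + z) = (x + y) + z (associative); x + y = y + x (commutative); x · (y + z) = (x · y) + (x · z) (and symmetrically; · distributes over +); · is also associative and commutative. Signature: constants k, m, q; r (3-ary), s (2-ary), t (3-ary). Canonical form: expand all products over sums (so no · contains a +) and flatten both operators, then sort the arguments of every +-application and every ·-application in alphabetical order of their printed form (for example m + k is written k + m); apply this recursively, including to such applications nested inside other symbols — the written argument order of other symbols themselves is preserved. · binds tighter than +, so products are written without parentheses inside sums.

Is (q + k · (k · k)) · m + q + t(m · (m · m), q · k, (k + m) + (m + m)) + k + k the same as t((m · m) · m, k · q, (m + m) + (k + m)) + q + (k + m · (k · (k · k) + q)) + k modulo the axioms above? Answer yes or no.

Answer: yes — both canonical forms are k + k + k · k · k · m + m · q + q + t(m · m · m, k · q, k + m + m + m)

Derivation:
Left:  (q + k · (k · k)) · m + q + t(m · (m · m), q · k, (k + m) + (m + m)) + k + k
  Expand products over sums:  m · q + k · k · k · m + q + t(m · m · m, k · q, k + m + m + m) + k + k
  Sort:  k + k + k · k · k · m + m · q + q + t(m · m · m, k · q, k + m + m + m)
Right:  t((m · m) · m, k · q, (m + m) + (k + m)) + q + (k + m · (k · (k · k) + q)) + k
  Expand:  t(m · m · m, k · q, k + m + m + m) + q + k + k · k · k · m + m · q + k
  Order the arguments:  k + k + k · k · k · m + m · q + q + t(m · m · m, k · q, k + m + m + m)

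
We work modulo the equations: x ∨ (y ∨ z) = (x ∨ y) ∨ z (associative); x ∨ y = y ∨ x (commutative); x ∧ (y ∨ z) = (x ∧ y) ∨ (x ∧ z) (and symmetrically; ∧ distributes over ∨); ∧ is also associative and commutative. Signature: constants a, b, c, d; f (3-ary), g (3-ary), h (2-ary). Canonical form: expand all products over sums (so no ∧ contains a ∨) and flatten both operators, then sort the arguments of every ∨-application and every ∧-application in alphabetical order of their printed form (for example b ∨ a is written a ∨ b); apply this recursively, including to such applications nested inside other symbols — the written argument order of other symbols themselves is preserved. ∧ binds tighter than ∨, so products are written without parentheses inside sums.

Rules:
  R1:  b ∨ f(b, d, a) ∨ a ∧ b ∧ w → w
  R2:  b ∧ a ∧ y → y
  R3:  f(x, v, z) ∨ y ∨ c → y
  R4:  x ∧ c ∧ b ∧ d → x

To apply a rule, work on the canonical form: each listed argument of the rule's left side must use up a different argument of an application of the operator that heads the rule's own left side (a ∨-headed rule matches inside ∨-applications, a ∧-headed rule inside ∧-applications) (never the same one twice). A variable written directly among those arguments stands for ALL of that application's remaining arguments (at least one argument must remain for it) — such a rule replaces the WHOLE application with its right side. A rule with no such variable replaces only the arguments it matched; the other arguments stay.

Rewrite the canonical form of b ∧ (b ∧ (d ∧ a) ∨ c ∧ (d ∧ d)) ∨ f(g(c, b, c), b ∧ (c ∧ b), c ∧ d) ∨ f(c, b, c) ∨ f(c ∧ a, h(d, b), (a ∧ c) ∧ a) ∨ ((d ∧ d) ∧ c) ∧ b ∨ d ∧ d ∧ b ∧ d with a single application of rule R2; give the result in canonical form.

Canonical form:  a ∧ b ∧ b ∧ d ∨ b ∧ c ∧ d ∧ d ∨ b ∧ c ∧ d ∧ d ∨ b ∧ d ∧ d ∧ d ∨ f(a ∧ c, h(d, b), a ∧ a ∧ c) ∨ f(c, b, c) ∨ f(g(c, b, c), b ∧ b ∧ c, c ∧ d)
Match R2:  consume a, b;  y := b ∧ d
The extension variable absorbs all remaining arguments, so the whole application is rewritten.
Giving:  b ∧ c ∧ d ∧ d ∨ b ∧ c ∧ d ∧ d ∨ b ∧ d ∨ b ∧ d ∧ d ∧ d ∨ f(a ∧ c, h(d, b), a ∧ a ∧ c) ∨ f(c, b, c) ∨ f(g(c, b, c), b ∧ b ∧ c, c ∧ d)

Answer: b ∧ c ∧ d ∧ d ∨ b ∧ c ∧ d ∧ d ∨ b ∧ d ∨ b ∧ d ∧ d ∧ d ∨ f(a ∧ c, h(d, b), a ∧ a ∧ c) ∨ f(c, b, c) ∨ f(g(c, b, c), b ∧ b ∧ c, c ∧ d)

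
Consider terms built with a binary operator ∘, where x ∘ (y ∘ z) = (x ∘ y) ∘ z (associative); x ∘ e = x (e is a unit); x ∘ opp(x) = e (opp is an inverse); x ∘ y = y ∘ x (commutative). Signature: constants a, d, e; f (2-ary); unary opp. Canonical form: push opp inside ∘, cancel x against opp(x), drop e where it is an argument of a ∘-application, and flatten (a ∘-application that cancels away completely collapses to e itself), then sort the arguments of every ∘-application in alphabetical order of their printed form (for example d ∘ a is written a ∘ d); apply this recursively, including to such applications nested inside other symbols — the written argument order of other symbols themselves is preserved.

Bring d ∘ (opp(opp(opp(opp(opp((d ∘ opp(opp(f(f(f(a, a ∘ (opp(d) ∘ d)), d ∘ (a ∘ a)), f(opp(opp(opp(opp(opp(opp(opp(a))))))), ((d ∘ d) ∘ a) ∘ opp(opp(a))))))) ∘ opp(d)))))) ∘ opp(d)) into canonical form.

Push opp inside:  distribute opp over ∘ and collapse double opp
Cancel inverse pairs:  d cancels
Collect terms:  opp(f(f(f(a, a), a ∘ a ∘ d), f(opp(a), a ∘ a ∘ d ∘ d)))

Answer: opp(f(f(f(a, a), a ∘ a ∘ d), f(opp(a), a ∘ a ∘ d ∘ d)))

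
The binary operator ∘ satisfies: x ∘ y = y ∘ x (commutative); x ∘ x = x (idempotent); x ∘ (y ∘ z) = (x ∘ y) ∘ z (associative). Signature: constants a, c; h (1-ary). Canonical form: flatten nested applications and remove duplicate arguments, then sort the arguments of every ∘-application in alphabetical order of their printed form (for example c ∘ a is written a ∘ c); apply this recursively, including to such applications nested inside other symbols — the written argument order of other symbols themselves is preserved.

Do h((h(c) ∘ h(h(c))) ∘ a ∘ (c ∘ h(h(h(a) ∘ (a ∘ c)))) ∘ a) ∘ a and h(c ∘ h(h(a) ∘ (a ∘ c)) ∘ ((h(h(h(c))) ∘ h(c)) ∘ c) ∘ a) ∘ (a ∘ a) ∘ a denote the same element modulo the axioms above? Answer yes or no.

Left:  h((h(c) ∘ h(h(c))) ∘ a ∘ (c ∘ h(h(h(a) ∘ (a ∘ c)))) ∘ a) ∘ a
  Canonicalize subterm:  h((h(c) ∘ h(h(c))) ∘ a ∘ (c ∘ h(h(h(a) ∘ (a ∘ c)))) ∘ a)  →  h(a ∘ c ∘ h(c) ∘ h(h(a ∘ c ∘ h(a))) ∘ h(h(c)))
  Sort:  a ∘ h(a ∘ c ∘ h(c) ∘ h(h(a ∘ c ∘ h(a))) ∘ h(h(c)))
Right:  h(c ∘ h(h(a) ∘ (a ∘ c)) ∘ ((h(h(h(c))) ∘ h(c)) ∘ c) ∘ a) ∘ (a ∘ a) ∘ a
  Un-nest:  h(c ∘ h(h(a) ∘ (a ∘ c)) ∘ ((h(h(h(c))) ∘ h(c)) ∘ c) ∘ a) ∘ a ∘ a ∘ a
  Canonicalize subterm:  h(c ∘ h(h(a) ∘ (a ∘ c)) ∘ ((h(h(h(c))) ∘ h(c)) ∘ c) ∘ a)  →  h(a ∘ c ∘ h(a ∘ c ∘ h(a)) ∘ h(c) ∘ h(h(h(c))))
  Drop duplicates:  drop duplicate a, a
  Order the arguments:  a ∘ h(a ∘ c ∘ h(a ∘ c ∘ h(a)) ∘ h(c) ∘ h(h(h(c))))

Answer: no — a ∘ h(a ∘ c ∘ h(c) ∘ h(h(a ∘ c ∘ h(a))) ∘ h(h(c))) vs a ∘ h(a ∘ c ∘ h(a ∘ c ∘ h(a)) ∘ h(c) ∘ h(h(h(c))))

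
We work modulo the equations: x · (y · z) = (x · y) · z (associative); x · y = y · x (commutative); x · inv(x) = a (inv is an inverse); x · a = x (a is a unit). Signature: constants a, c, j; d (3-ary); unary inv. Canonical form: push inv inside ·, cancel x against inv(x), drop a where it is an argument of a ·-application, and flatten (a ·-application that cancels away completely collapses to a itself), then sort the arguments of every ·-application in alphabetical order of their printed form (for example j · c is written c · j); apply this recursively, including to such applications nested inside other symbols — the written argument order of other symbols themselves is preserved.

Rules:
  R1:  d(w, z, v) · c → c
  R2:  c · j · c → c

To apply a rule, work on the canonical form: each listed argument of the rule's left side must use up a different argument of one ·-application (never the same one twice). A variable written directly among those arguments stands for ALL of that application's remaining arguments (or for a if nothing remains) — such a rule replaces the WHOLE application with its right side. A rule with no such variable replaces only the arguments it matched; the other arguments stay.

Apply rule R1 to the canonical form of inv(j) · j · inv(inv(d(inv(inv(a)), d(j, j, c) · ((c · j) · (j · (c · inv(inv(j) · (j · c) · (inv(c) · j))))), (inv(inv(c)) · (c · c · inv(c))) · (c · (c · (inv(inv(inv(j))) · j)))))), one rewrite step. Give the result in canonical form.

Answer: d(a, c · c · j, c · c · c · c)

Derivation:
Canonical form:  d(a, c · c · d(j, j, c) · j, c · c · c · c)
R1 matches:  uses c, d(j, j, c);  v := c, w := j, z := j
New term:  d(a, c · c · j, c · c · c · c)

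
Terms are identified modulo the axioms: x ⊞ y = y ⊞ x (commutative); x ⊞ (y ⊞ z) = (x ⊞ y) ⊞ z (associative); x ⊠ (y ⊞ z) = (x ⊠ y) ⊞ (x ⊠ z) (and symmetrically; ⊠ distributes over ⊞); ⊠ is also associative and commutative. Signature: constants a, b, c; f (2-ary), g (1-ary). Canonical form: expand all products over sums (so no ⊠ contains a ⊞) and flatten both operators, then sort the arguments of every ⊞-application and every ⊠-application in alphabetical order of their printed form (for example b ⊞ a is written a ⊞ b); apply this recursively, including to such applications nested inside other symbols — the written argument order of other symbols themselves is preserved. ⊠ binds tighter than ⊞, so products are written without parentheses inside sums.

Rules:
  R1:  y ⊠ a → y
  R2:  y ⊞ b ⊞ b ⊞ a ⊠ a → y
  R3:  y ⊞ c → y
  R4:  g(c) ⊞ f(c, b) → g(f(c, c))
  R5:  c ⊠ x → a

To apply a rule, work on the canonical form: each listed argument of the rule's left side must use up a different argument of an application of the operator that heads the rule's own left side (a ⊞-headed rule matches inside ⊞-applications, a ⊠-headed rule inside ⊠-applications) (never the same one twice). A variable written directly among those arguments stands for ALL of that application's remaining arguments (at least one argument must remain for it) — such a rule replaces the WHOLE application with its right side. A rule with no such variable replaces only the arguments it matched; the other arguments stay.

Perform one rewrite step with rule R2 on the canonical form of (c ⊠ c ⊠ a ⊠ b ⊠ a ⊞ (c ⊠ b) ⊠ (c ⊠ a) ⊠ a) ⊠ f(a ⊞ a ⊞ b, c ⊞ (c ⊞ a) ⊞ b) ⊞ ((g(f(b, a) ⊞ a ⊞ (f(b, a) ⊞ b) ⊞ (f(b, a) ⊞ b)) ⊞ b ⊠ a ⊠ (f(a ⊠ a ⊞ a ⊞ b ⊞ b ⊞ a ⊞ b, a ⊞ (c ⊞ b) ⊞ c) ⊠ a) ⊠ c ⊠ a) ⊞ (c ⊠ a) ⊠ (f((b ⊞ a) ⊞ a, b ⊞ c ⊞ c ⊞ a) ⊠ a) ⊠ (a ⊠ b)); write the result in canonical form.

Answer: a ⊠ a ⊠ a ⊠ b ⊠ c ⊠ f(a ⊞ a ⊞ b, a ⊞ b ⊞ c ⊞ c) ⊞ a ⊠ a ⊠ a ⊠ b ⊠ c ⊠ f(a ⊞ a ⊞ b, a ⊞ b ⊞ c ⊞ c) ⊞ a ⊠ a ⊠ b ⊠ c ⊠ c ⊠ f(a ⊞ a ⊞ b, a ⊞ b ⊞ c ⊞ c) ⊞ a ⊠ a ⊠ b ⊠ c ⊠ c ⊠ f(a ⊞ a ⊞ b, a ⊞ b ⊞ c ⊞ c) ⊞ g(a ⊞ b ⊞ b ⊞ f(b, a) ⊞ f(b, a) ⊞ f(b, a))

Derivation:
Canonical form:  a ⊠ a ⊠ a ⊠ b ⊠ c ⊠ f(a ⊞ a ⊞ a ⊠ a ⊞ b ⊞ b ⊞ b, a ⊞ b ⊞ c ⊞ c) ⊞ a ⊠ a ⊠ a ⊠ b ⊠ c ⊠ f(a ⊞ a ⊞ b, a ⊞ b ⊞ c ⊞ c) ⊞ a ⊠ a ⊠ b ⊠ c ⊠ c ⊠ f(a ⊞ a ⊞ b, a ⊞ b ⊞ c ⊞ c) ⊞ a ⊠ a ⊠ b ⊠ c ⊠ c ⊠ f(a ⊞ a ⊞ b, a ⊞ b ⊞ c ⊞ c) ⊞ g(a ⊞ b ⊞ b ⊞ f(b, a) ⊞ f(b, a) ⊞ f(b, a))
Apply R2:  consuming a ⊠ a, b, b;  y := a ⊞ a ⊞ b
The variable takes the whole remainder — replace the entire application.
Result:  a ⊠ a ⊠ a ⊠ b ⊠ c ⊠ f(a ⊞ a ⊞ b, a ⊞ b ⊞ c ⊞ c) ⊞ a ⊠ a ⊠ a ⊠ b ⊠ c ⊠ f(a ⊞ a ⊞ b, a ⊞ b ⊞ c ⊞ c) ⊞ a ⊠ a ⊠ b ⊠ c ⊠ c ⊠ f(a ⊞ a ⊞ b, a ⊞ b ⊞ c ⊞ c) ⊞ a ⊠ a ⊠ b ⊠ c ⊠ c ⊠ f(a ⊞ a ⊞ b, a ⊞ b ⊞ c ⊞ c) ⊞ g(a ⊞ b ⊞ b ⊞ f(b, a) ⊞ f(b, a) ⊞ f(b, a))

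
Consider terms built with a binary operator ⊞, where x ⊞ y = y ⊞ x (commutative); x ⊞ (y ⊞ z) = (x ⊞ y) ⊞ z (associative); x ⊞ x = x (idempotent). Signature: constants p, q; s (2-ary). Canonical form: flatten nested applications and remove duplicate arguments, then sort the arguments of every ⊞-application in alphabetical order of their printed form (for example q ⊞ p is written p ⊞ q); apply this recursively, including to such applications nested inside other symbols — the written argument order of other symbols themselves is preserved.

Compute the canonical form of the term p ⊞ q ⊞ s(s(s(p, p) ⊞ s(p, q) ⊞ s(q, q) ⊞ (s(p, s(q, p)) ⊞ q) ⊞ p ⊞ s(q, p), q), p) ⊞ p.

Canonicalize subterm:  s(s(s(p, p) ⊞ s(p, q) ⊞ s(q, q) ⊞ (s(p, s(q, p)) ⊞ q) ⊞ p ⊞ s(q, p), q), p)  →  s(s(p ⊞ q ⊞ s(p, p) ⊞ s(p, q) ⊞ s(p, s(q, p)) ⊞ s(q, p) ⊞ s(q, q), q), p)
Deduplicate:  drop duplicate p
Order the arguments:  p ⊞ q ⊞ s(s(p ⊞ q ⊞ s(p, p) ⊞ s(p, q) ⊞ s(p, s(q, p)) ⊞ s(q, p) ⊞ s(q, q), q), p)

Answer: p ⊞ q ⊞ s(s(p ⊞ q ⊞ s(p, p) ⊞ s(p, q) ⊞ s(p, s(q, p)) ⊞ s(q, p) ⊞ s(q, q), q), p)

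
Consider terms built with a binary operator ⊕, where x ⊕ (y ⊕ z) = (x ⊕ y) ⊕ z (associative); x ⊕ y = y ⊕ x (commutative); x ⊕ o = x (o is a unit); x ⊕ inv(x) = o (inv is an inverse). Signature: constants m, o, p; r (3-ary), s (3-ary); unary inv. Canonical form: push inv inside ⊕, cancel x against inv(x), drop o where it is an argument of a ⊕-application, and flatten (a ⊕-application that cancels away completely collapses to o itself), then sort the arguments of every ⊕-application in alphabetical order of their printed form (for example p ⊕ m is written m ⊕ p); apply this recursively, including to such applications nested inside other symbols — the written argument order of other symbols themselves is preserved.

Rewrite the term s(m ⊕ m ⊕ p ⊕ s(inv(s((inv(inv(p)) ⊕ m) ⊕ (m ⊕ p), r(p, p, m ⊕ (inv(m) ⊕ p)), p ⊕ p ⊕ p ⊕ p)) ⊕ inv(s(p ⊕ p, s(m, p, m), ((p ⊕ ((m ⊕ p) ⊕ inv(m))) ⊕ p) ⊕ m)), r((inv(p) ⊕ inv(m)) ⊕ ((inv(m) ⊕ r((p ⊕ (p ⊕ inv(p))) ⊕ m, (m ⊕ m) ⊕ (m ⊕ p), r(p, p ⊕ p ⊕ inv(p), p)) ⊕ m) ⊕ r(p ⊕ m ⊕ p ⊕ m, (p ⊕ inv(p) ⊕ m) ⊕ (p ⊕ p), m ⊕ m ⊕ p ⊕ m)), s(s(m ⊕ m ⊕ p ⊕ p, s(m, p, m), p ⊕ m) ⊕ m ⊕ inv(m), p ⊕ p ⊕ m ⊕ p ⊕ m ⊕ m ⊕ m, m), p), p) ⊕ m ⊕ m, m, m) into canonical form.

Descend into:  m ⊕ m ⊕ p ⊕ s(inv(s((inv(inv(p)) ⊕ m) ⊕ (m ⊕ p), r(p, p, m ⊕ (inv(m) ⊕ p)), p ⊕ p ⊕ p ⊕ p)) ⊕ inv(s(p ⊕ p, s(m, p, m), ((p ⊕ ((m ⊕ p) ⊕ inv(m))) ⊕ p) ⊕ m)), r((inv(p) ⊕ inv(m)) ⊕ ((inv(m) ⊕ r((p ⊕ (p ⊕ inv(p))) ⊕ m, (m ⊕ m) ⊕ (m ⊕ p), r(p, p ⊕ p ⊕ inv(p), p)) ⊕ m) ⊕ r(p ⊕ m ⊕ p ⊕ m, (p ⊕ inv(p) ⊕ m) ⊕ (p ⊕ p), m ⊕ m ⊕ p ⊕ m)), s(s(m ⊕ m ⊕ p ⊕ p, s(m, p, m), p ⊕ m) ⊕ m ⊕ inv(m), p ⊕ p ⊕ m ⊕ p ⊕ m ⊕ m ⊕ m, m), p), p) ⊕ m ⊕ m
Push inv inside:  distribute inv over ⊕ and collapse double inv
Combine occurrences:  m ⊕ m ⊕ m ⊕ m ⊕ p ⊕ s(inv(s(m ⊕ m ⊕ p ⊕ p, r(p, p, p), p ⊕ p ⊕ p ⊕ p)) ⊕ inv(s(p ⊕ p, s(m, p, m), m ⊕ p ⊕ p ⊕ p)), r(inv(m) ⊕ inv(p) ⊕ r(m ⊕ m ⊕ p ⊕ p, m ⊕ p ⊕ p, m ⊕ m ⊕ m ⊕ p) ⊕ r(m ⊕ p, m ⊕ m ⊕ m ⊕ p, r(p, p, p)), s(s(m ⊕ m ⊕ p ⊕ p, s(m, p, m), m ⊕ p), m ⊕ m ⊕ m ⊕ m ⊕ p ⊕ p ⊕ p, m), p), p)
Put back:  s(m ⊕ m ⊕ m ⊕ m ⊕ p ⊕ s(inv(s(m ⊕ m ⊕ p ⊕ p, r(p, p, p), p ⊕ p ⊕ p ⊕ p)) ⊕ inv(s(p ⊕ p, s(m, p, m), m ⊕ p ⊕ p ⊕ p)), r(inv(m) ⊕ inv(p) ⊕ r(m ⊕ m ⊕ p ⊕ p, m ⊕ p ⊕ p, m ⊕ m ⊕ m ⊕ p) ⊕ r(m ⊕ p, m ⊕ m ⊕ m ⊕ p, r(p, p, p)), s(s(m ⊕ m ⊕ p ⊕ p, s(m, p, m), m ⊕ p), m ⊕ m ⊕ m ⊕ m ⊕ p ⊕ p ⊕ p, m), p), p), m, m)

Answer: s(m ⊕ m ⊕ m ⊕ m ⊕ p ⊕ s(inv(s(m ⊕ m ⊕ p ⊕ p, r(p, p, p), p ⊕ p ⊕ p ⊕ p)) ⊕ inv(s(p ⊕ p, s(m, p, m), m ⊕ p ⊕ p ⊕ p)), r(inv(m) ⊕ inv(p) ⊕ r(m ⊕ m ⊕ p ⊕ p, m ⊕ p ⊕ p, m ⊕ m ⊕ m ⊕ p) ⊕ r(m ⊕ p, m ⊕ m ⊕ m ⊕ p, r(p, p, p)), s(s(m ⊕ m ⊕ p ⊕ p, s(m, p, m), m ⊕ p), m ⊕ m ⊕ m ⊕ m ⊕ p ⊕ p ⊕ p, m), p), p), m, m)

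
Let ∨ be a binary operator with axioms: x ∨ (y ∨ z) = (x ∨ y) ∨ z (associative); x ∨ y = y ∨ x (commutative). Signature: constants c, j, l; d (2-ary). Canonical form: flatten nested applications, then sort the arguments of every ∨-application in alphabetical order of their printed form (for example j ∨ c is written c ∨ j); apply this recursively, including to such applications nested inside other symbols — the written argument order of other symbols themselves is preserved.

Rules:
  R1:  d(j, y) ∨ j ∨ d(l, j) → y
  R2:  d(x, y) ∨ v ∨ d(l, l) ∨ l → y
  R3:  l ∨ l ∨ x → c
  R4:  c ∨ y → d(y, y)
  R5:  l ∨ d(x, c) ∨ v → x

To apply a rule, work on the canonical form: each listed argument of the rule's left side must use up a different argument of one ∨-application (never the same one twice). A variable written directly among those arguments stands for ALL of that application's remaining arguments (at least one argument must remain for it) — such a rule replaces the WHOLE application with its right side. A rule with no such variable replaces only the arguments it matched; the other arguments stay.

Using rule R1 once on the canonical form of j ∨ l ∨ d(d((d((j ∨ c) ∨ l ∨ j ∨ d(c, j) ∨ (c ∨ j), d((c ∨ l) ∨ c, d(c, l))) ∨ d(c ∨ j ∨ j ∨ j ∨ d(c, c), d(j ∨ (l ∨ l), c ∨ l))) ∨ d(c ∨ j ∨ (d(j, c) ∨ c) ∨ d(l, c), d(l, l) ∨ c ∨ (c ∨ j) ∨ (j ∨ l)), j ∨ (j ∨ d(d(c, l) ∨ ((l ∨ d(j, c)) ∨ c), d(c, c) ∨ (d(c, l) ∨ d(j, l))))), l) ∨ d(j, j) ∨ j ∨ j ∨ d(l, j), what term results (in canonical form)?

Answer: d(d(d(c ∨ c ∨ d(c, j) ∨ j ∨ j ∨ j ∨ l, d(c ∨ c ∨ l, d(c, l))) ∨ d(c ∨ c ∨ d(j, c) ∨ d(l, c) ∨ j, c ∨ c ∨ d(l, l) ∨ j ∨ j ∨ l) ∨ d(c ∨ d(c, c) ∨ j ∨ j ∨ j, d(j ∨ l ∨ l, c ∨ l)), d(c ∨ d(c, l) ∨ d(j, c) ∨ l, d(c, c) ∨ d(c, l) ∨ d(j, l)) ∨ j ∨ j), l) ∨ j ∨ j ∨ j ∨ l

Derivation:
Canonical form:  d(d(d(c ∨ c ∨ d(c, j) ∨ j ∨ j ∨ j ∨ l, d(c ∨ c ∨ l, d(c, l))) ∨ d(c ∨ c ∨ d(j, c) ∨ d(l, c) ∨ j, c ∨ c ∨ d(l, l) ∨ j ∨ j ∨ l) ∨ d(c ∨ d(c, c) ∨ j ∨ j ∨ j, d(j ∨ l ∨ l, c ∨ l)), d(c ∨ d(c, l) ∨ d(j, c) ∨ l, d(c, c) ∨ d(c, l) ∨ d(j, l)) ∨ j ∨ j), l) ∨ d(j, j) ∨ d(l, j) ∨ j ∨ j ∨ j ∨ l
R1 matches:  uses d(j, j), d(l, j), j;  y := j
New term:  d(d(d(c ∨ c ∨ d(c, j) ∨ j ∨ j ∨ j ∨ l, d(c ∨ c ∨ l, d(c, l))) ∨ d(c ∨ c ∨ d(j, c) ∨ d(l, c) ∨ j, c ∨ c ∨ d(l, l) ∨ j ∨ j ∨ l) ∨ d(c ∨ d(c, c) ∨ j ∨ j ∨ j, d(j ∨ l ∨ l, c ∨ l)), d(c ∨ d(c, l) ∨ d(j, c) ∨ l, d(c, c) ∨ d(c, l) ∨ d(j, l)) ∨ j ∨ j), l) ∨ j ∨ j ∨ j ∨ l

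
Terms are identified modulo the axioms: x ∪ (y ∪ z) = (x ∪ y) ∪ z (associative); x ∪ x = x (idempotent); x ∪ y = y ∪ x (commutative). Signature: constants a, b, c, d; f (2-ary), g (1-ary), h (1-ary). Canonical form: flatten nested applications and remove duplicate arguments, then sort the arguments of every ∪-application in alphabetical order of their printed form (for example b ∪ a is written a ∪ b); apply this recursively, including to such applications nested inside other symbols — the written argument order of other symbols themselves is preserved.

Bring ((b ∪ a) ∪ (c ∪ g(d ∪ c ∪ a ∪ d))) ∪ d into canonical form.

Answer: a ∪ b ∪ c ∪ d ∪ g(a ∪ c ∪ d)

Derivation:
Merge nested applications:  b ∪ a ∪ c ∪ g(d ∪ c ∪ a ∪ d) ∪ d
Inside:  g(d ∪ c ∪ a ∪ d)  →  g(a ∪ c ∪ d)
Order the arguments:  a ∪ b ∪ c ∪ d ∪ g(a ∪ c ∪ d)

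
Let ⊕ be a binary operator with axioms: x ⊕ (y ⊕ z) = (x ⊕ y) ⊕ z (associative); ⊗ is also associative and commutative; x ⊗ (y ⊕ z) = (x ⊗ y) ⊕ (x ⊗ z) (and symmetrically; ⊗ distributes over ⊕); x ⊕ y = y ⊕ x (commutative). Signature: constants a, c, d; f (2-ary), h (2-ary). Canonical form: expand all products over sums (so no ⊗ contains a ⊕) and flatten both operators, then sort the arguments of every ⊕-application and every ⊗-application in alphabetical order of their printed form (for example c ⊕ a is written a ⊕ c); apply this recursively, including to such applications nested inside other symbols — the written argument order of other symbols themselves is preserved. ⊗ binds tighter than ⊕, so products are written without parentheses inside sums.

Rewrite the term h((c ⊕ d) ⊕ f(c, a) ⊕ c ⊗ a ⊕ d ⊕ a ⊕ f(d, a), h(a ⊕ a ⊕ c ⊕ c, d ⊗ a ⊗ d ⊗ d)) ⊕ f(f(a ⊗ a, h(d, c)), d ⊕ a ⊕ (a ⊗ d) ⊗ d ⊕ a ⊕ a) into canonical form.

Answer: f(f(a ⊗ a, h(d, c)), a ⊕ a ⊕ a ⊕ a ⊗ d ⊗ d ⊕ d) ⊕ h(a ⊕ a ⊗ c ⊕ c ⊕ d ⊕ d ⊕ f(c, a) ⊕ f(d, a), h(a ⊕ a ⊕ c ⊕ c, a ⊗ d ⊗ d ⊗ d))

Derivation:
Un-nest:  h(a ⊕ a ⊗ c ⊕ c ⊕ d ⊕ d ⊕ f(c, a) ⊕ f(d, a), h(a ⊕ a ⊕ c ⊕ c, a ⊗ d ⊗ d ⊗ d)) ⊕ f(f(a ⊗ a, h(d, c)), a ⊕ a ⊕ a ⊕ a ⊗ d ⊗ d ⊕ d)
Sort arguments:  f(f(a ⊗ a, h(d, c)), a ⊕ a ⊕ a ⊕ a ⊗ d ⊗ d ⊕ d) ⊕ h(a ⊕ a ⊗ c ⊕ c ⊕ d ⊕ d ⊕ f(c, a) ⊕ f(d, a), h(a ⊕ a ⊕ c ⊕ c, a ⊗ d ⊗ d ⊗ d))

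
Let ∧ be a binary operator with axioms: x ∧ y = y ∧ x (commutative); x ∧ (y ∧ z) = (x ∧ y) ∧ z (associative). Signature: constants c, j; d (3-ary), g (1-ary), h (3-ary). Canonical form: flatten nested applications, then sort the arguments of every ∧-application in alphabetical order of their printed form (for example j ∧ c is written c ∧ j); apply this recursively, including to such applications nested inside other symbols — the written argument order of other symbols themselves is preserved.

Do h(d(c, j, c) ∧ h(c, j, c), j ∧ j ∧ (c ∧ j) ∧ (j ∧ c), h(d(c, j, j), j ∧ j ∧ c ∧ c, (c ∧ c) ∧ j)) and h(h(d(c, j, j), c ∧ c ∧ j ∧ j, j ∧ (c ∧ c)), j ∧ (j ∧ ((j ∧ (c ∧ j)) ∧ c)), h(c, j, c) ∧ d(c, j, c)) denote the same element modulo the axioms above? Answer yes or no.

Left:  h(d(c, j, c) ∧ h(c, j, c), j ∧ j ∧ (c ∧ j) ∧ (j ∧ c), h(d(c, j, j), j ∧ j ∧ c ∧ c, (c ∧ c) ∧ j))
  Work inside:  j ∧ j ∧ (c ∧ j) ∧ (j ∧ c)
  Flatten:  j ∧ j ∧ c ∧ j ∧ j ∧ c
  Sort arguments:  c ∧ c ∧ j ∧ j ∧ j ∧ j
  Rebuild:  h(d(c, j, c) ∧ h(c, j, c), c ∧ c ∧ j ∧ j ∧ j ∧ j, h(d(c, j, j), c ∧ c ∧ j ∧ j, c ∧ c ∧ j))
Right:  h(h(d(c, j, j), c ∧ c ∧ j ∧ j, j ∧ (c ∧ c)), j ∧ (j ∧ ((j ∧ (c ∧ j)) ∧ c)), h(c, j, c) ∧ d(c, j, c))
  Descend into:  j ∧ (j ∧ ((j ∧ (c ∧ j)) ∧ c))
  Merge nested applications:  j ∧ j ∧ j ∧ c ∧ j ∧ c
  Sort:  c ∧ c ∧ j ∧ j ∧ j ∧ j
  Reassemble:  h(h(d(c, j, j), c ∧ c ∧ j ∧ j, c ∧ c ∧ j), c ∧ c ∧ j ∧ j ∧ j ∧ j, d(c, j, c) ∧ h(c, j, c))

Answer: no — h(d(c, j, c) ∧ h(c, j, c), c ∧ c ∧ j ∧ j ∧ j ∧ j, h(d(c, j, j), c ∧ c ∧ j ∧ j, c ∧ c ∧ j)) vs h(h(d(c, j, j), c ∧ c ∧ j ∧ j, c ∧ c ∧ j), c ∧ c ∧ j ∧ j ∧ j ∧ j, d(c, j, c) ∧ h(c, j, c))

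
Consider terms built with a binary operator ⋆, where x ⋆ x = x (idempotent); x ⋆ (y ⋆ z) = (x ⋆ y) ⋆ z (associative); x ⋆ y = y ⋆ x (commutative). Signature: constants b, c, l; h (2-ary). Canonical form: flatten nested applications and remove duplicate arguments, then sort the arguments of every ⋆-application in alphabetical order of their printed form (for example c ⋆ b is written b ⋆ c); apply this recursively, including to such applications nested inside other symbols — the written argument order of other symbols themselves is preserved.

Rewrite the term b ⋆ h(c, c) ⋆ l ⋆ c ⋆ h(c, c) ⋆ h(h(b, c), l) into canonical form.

Answer: b ⋆ c ⋆ h(c, c) ⋆ h(h(b, c), l) ⋆ l

Derivation:
Drop duplicates:  drop duplicate h(c, c)
Sort arguments:  b ⋆ c ⋆ h(c, c) ⋆ h(h(b, c), l) ⋆ l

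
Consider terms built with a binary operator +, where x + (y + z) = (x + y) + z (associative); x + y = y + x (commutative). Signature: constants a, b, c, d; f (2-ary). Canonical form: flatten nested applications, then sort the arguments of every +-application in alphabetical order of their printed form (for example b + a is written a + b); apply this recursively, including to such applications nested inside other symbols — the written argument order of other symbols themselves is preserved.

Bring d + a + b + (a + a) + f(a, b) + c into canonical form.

Merge nested applications:  d + a + b + a + a + f(a, b) + c
Order the arguments:  a + a + a + b + c + d + f(a, b)

Answer: a + a + a + b + c + d + f(a, b)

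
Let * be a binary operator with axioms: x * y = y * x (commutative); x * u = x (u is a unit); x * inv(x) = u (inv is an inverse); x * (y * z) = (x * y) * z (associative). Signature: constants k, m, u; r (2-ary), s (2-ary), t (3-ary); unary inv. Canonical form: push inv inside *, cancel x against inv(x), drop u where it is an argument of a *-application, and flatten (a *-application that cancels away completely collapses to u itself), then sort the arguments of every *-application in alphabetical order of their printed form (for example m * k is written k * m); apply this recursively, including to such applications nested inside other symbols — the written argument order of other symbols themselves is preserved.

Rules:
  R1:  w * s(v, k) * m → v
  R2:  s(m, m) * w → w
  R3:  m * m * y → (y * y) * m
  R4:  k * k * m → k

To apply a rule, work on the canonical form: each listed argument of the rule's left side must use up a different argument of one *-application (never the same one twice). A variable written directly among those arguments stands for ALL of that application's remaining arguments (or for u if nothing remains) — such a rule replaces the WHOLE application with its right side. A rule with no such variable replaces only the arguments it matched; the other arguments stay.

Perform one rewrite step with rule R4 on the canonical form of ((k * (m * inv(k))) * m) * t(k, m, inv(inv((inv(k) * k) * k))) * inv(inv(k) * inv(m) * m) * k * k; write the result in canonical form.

Answer: k * k * m * t(k, m, k)

Derivation:
Canonical form:  k * k * k * m * m * t(k, m, k)
Match R4:  consume k, k, m
New term:  k * k * m * t(k, m, k)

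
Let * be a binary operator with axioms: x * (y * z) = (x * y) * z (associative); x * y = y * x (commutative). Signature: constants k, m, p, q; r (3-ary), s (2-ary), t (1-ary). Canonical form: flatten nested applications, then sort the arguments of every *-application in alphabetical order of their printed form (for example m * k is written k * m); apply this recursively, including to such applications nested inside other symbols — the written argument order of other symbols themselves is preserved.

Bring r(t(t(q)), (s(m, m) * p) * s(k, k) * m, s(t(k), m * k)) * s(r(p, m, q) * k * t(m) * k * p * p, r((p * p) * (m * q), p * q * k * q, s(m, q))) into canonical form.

Canonicalize subterm:  r(t(t(q)), (s(m, m) * p) * s(k, k) * m, s(t(k), m * k))  →  r(t(t(q)), m * p * s(k, k) * s(m, m), s(t(k), k * m))
Canonicalize subterm:  s(r(p, m, q) * k * t(m) * k * p * p, r((p * p) * (m * q), p * q * k * q, s(m, q)))  →  s(k * k * p * p * r(p, m, q) * t(m), r(m * p * p * q, k * p * q * q, s(m, q)))
Sort arguments:  r(t(t(q)), m * p * s(k, k) * s(m, m), s(t(k), k * m)) * s(k * k * p * p * r(p, m, q) * t(m), r(m * p * p * q, k * p * q * q, s(m, q)))

Answer: r(t(t(q)), m * p * s(k, k) * s(m, m), s(t(k), k * m)) * s(k * k * p * p * r(p, m, q) * t(m), r(m * p * p * q, k * p * q * q, s(m, q)))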